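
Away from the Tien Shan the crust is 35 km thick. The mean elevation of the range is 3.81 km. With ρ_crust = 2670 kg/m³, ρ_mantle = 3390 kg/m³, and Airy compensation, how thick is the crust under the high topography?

Root depth r = h ρ_c / (ρ_m − ρ_c) = 3.81 km × 2670 / 720 = 14.13 km.
Total thickness = T + h + r = 35 km + 3.81 km + 14.13 km = 52.9 km.

52.9 km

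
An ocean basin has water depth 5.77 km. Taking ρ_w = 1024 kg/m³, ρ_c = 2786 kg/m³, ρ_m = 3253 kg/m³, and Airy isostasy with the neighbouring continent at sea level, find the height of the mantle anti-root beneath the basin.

21.8 km

Equating mass per unit area of the two columns: replacing crust with seawater at the top is compensated by replacing crust with mantle at the base: d (ρ_c − ρ_w) = a (ρ_m − ρ_c).
a = d (ρ_c − ρ_w)/(ρ_m − ρ_c) = 5.77 km × 1762/467 = 21.8 km.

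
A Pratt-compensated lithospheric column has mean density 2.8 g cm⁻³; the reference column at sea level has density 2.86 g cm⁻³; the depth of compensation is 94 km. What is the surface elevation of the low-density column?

ρ_ref D = ρ (D + h) → h = D (ρ_ref − ρ)/ρ.
h = 94 km × (2.86 − 2.8)/2.8 = 2.01 km.

2.01 km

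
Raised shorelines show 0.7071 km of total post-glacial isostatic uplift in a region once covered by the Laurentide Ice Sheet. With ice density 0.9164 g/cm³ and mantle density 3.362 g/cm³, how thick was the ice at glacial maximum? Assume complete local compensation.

2.59 km

u = t ρ_ice/ρ_m → t = u ρ_m/ρ_ice = 0.7071 km × 3.362/0.9164 = 2.59 km.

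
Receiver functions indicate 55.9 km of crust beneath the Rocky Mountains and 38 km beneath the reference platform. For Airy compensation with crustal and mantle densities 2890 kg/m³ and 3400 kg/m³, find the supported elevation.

2.69 km

Excess crust Δ = 55.9 km − 38 km = 17.9 km, split between elevation h and root r with h + r = Δ.
Airy balance ρ_c h = (ρ_m − ρ_c) r gives r = h ρ_c/(ρ_m − ρ_c), so h (1 + ρ_c/(ρ_m − ρ_c)) = Δ, i.e. h = Δ (ρ_m − ρ_c)/ρ_m.
h = 17.9 km × 510/3400 = 2.69 km.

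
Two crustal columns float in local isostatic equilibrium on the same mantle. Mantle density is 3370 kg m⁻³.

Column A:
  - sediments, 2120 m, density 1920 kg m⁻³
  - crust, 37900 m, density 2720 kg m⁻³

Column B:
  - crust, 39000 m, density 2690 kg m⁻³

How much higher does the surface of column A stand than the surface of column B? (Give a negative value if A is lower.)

For any compensation level in the mantle, the mantle terms cancel and isostasy reduces to e = (Σt_A − Σt_B) − (Σ(ρt)_A − Σ(ρt)_B) / ρ_m.
Σt_A = 40020 m; Σt_B = 39000 m; Σ(ρt)_A = 107158400; Σ(ρt)_B = 104910000 (in m·kg m⁻³).
e = (40020 − 39000) − (107158400 − 104910000) / 3370 = 353 m.

353 m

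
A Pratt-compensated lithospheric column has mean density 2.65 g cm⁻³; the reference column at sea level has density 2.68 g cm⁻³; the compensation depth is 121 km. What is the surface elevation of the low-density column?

ρ_ref D = ρ (D + h) → h = D (ρ_ref − ρ)/ρ.
h = 121 km × (2.68 − 2.65)/2.65 = 1.37 km.

1.37 km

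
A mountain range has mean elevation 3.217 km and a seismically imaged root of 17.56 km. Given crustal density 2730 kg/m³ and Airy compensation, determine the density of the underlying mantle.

Airy balance: ρ_c h = (ρ_m − ρ_c) r → ρ_m = ρ_c (1 + h/r).
ρ_m = 2730 × (1 + 3.217 km/17.56 km) = 3230 kg/m³.

3230 kg/m³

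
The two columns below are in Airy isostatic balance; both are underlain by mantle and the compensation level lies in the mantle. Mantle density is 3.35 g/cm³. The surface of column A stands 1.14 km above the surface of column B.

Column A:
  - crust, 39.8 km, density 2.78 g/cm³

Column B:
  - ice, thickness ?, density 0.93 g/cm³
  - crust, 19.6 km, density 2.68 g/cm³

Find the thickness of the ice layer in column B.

Take the compensation level at the base of the deeper column (depth z_c below the surface of column A) and equate Σ ρ_i t_i down to z_c; mantle fills any gap and the z_c terms cancel.
Column A: 39.8×2.78 + (z_c − 39.8)×3.35
Column B: 1.14×0 + x×0.93 + 19.6×2.68 + (z_c − 1.14 − 19.6 − x)×3.35
The z_c×3.35 term appears on both sides and cancels. Collect the known terms of each column as K = Σ(ρt)_known − 3.35 × (depth of known layers): K_A = 110.644 − 3.35×39.8 = −22.686; K_B = 52.528 − 3.35×(1.14 + 19.6) = −16.951.
Balance: K_A = K_B − x×(3.35 − 0.93), so x = (K_B − K_A)/(3.35 − 0.93) = 5.735/2.42 = 2.37 km.

2.37 km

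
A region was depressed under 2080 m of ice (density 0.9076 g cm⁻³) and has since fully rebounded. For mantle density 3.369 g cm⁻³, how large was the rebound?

Removing the load lets mantle flow back in; uplift u satisfies ρ_ice t = ρ_m u.
u = t ρ_ice/ρ_m = 2080 m × 0.9076/3.369 = 560 m.

560 m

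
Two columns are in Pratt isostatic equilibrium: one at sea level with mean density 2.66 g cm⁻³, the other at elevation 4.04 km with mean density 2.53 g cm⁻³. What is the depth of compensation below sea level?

78.6 km

ρ_ref D = ρ (D + h) → D (ρ_ref − ρ) = ρ h.
D = ρ h/(ρ_ref − ρ) = 2.53 × 4.04 km/(2.66 − 2.53) = 78.6 km.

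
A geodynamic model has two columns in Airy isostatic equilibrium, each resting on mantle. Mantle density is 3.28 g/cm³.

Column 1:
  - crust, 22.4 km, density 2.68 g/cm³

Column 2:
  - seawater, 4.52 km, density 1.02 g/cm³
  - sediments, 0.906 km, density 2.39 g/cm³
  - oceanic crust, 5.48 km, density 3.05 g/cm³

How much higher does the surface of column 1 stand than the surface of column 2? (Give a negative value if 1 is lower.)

0.353 km

For any compensation level in the mantle, the mantle terms cancel and isostasy reduces to e = (Σt_1 − Σt_2) − (Σ(ρt)_1 − Σ(ρt)_2) / ρ_m.
Σt_1 = 22.4 km; Σt_2 = 10.906 km; Σ(ρt)_1 = 60.032; Σ(ρt)_2 = 23.48974 (in km·g/cm³).
e = (22.4 − 10.906) − (60.032 − 23.48974) / 3.28 = 0.353 km.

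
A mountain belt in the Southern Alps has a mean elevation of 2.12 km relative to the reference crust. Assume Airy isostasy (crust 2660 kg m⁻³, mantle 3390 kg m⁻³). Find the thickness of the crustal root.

7.72 km

For local isostatic compensation: the weight of the topography is balanced by the buoyancy of the root, ρ_c h = (ρ_m − ρ_c) r.
r = h · ρ_c / (ρ_m − ρ_c) = 2.12 km × 2660 / (3390 − 2660) = 7.72 km.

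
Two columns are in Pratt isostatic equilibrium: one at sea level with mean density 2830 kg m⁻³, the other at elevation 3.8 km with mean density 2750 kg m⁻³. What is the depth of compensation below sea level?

131 km

ρ_ref D = ρ (D + h) → D (ρ_ref − ρ) = ρ h.
D = ρ h/(ρ_ref − ρ) = 2750 × 3.8 km/(2830 − 2750) = 131 km.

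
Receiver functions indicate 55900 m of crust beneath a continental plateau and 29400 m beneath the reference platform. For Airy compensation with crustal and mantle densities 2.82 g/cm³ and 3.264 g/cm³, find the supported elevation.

3600 m

Excess crust Δ = 55900 m − 29400 m = 26500 m, split between elevation h and root r with h + r = Δ.
Airy balance ρ_c h = (ρ_m − ρ_c) r gives r = h ρ_c/(ρ_m − ρ_c), so h (1 + ρ_c/(ρ_m − ρ_c)) = Δ, i.e. h = Δ (ρ_m − ρ_c)/ρ_m.
h = 26500 m × 0.444/3.264 = 3600 m.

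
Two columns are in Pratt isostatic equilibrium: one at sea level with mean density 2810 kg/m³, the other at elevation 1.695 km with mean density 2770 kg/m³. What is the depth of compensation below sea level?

ρ_ref D = ρ (D + h) → D (ρ_ref − ρ) = ρ h.
D = ρ h/(ρ_ref − ρ) = 2770 × 1.695 km/(2810 − 2770) = 117 km.

117 km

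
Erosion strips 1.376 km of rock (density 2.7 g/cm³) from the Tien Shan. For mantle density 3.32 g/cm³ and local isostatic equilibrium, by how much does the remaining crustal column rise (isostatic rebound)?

Unloading: uplift u = e ρ_c/ρ_m = 1.376 km × 2.7/3.32 = 1.12 km.

1.12 km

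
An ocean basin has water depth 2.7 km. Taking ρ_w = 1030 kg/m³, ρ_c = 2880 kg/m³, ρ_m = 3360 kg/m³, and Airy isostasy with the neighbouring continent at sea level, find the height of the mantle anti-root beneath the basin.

In Airy isostatic equilibrium: replacing crust with seawater at the top is compensated by replacing crust with mantle at the base: d (ρ_c − ρ_w) = a (ρ_m − ρ_c).
a = d (ρ_c − ρ_w)/(ρ_m − ρ_c) = 2.7 km × 1850/480 = 10.4 km.

10.4 km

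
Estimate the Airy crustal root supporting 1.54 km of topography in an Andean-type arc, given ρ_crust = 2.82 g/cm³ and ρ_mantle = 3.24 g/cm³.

10.3 km

For local isostatic compensation: the weight of the topography is balanced by the buoyancy of the root, ρ_c h = (ρ_m − ρ_c) r.
r = h · ρ_c / (ρ_m − ρ_c) = 1.54 km × 2.82 / (3.24 − 2.82) = 10.3 km.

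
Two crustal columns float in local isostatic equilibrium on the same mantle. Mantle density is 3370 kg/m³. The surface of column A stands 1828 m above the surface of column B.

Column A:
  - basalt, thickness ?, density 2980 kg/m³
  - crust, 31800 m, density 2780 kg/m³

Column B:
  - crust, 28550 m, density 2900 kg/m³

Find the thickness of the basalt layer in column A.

Take the compensation level at the base of the deeper column (depth z_c below the surface of column A) and equate Σ ρ_i t_i down to z_c; mantle fills any gap and the z_c terms cancel.
Column A: x×2980 + 31800×2780 + (z_c − 31800 − x)×3370
Column B: 1828×0 + 28550×2900 + (z_c − 1828 − 28550)×3370
The z_c×3370 term appears on both sides and cancels. Collect the known terms of each column as K = Σ(ρt)_known − 3370 × (depth of known layers): K_A = 88404000 − 3370×31800 = −18762000; K_B = 82795000 − 3370×(1828 + 28550) = −19578860.
Balance: K_A − x×(3370 − 2980) = K_B, so x = (K_A − K_B)/(3370 − 2980) = 816860/390 = 2090 m.

2090 m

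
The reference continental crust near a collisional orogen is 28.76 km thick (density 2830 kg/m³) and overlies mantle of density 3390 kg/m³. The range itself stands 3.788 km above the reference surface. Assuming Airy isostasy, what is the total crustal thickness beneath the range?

51.7 km

Root depth r = h ρ_c / (ρ_m − ρ_c) = 3.788 km × 2830 / 560 = 19.14 km.
Total thickness = T + h + r = 28.76 km + 3.788 km + 19.14 km = 51.7 km.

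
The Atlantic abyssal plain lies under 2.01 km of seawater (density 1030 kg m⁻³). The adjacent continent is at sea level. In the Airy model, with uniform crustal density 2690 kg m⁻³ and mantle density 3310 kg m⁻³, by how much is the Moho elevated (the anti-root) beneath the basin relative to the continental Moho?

Balancing pressure at the compensation depth: replacing crust with seawater at the top is compensated by replacing crust with mantle at the base: d (ρ_c − ρ_w) = a (ρ_m − ρ_c).
a = d (ρ_c − ρ_w)/(ρ_m − ρ_c) = 2.01 km × 1660/620 = 5.38 km.

5.38 km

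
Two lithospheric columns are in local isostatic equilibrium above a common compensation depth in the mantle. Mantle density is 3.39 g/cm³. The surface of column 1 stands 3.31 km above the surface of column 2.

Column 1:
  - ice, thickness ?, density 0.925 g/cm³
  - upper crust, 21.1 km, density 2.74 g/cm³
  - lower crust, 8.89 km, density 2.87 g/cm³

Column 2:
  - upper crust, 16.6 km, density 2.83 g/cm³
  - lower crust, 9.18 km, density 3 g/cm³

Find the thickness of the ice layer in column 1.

2.34 km

Take the compensation level at the base of the deeper column (depth z_c below the surface of column 1) and equate Σ ρ_i t_i down to z_c; mantle fills any gap and the z_c terms cancel.
Column 1: x×0.925 + 21.1×2.74 + 8.89×2.87 + (z_c − 29.99 − x)×3.39
Column 2: 3.31×0 + 16.6×2.83 + 9.18×3 + (z_c − 3.31 − 25.78)×3.39
The z_c×3.39 term appears on both sides and cancels. Collect the known terms of each column as K = Σ(ρt)_known − 3.39 × (depth of known layers): K_1 = 83.3283 − 3.39×29.99 = −18.3378; K_2 = 74.518 − 3.39×(3.31 + 25.78) = −24.0971.
Balance: K_1 − x×(3.39 − 0.925) = K_2, so x = (K_1 − K_2)/(3.39 − 0.925) = 5.7593/2.465 = 2.34 km.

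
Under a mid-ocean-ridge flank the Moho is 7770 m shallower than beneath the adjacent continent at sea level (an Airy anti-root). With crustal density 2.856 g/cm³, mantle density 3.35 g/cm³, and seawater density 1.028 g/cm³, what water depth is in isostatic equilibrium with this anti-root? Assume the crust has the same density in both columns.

Replacing a thickness d of crust by seawater at the top must be balanced by replacing crust with mantle at the base: d (ρ_c − ρ_w) = a (ρ_m − ρ_c).
d = a (ρ_m − ρ_c)/(ρ_c − ρ_w) = 7770 m × 0.494/1.828 = 2100 m.

2100 m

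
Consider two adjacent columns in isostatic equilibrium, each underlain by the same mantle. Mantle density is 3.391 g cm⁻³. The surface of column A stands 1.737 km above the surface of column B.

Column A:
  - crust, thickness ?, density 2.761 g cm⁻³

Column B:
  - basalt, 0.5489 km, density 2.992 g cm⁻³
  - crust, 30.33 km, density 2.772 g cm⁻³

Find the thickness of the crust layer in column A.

Take the compensation level at the base of the deeper column (depth z_c below the surface of column A) and equate Σ ρ_i t_i down to z_c; mantle fills any gap and the z_c terms cancel.
Column A: x×2.761 + (z_c − 0 − x)×3.391
Column B: 1.737×0 + 0.5489×2.992 + 30.33×2.772 + (z_c − 1.737 − 30.8789)×3.391
The z_c×3.391 term appears on both sides and cancels. Collect the known terms of each column as K = Σ(ρt)_known − 3.391 × (depth of known layers): K_A = 0 − 3.391×0 = 0; K_B = 85.7170688 − 3.391×(1.737 + 30.8789) = −24.8834481.
Balance: K_A − x×(3.391 − 2.761) = K_B, so x = (K_A − K_B)/(3.391 − 2.761) = 24.8834/0.63 = 39.5 km.

39.5 km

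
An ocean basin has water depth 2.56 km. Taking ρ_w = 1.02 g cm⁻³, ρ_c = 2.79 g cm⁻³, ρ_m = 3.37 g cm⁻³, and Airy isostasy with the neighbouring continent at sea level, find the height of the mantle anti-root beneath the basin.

7.81 km

In Airy isostatic equilibrium: replacing crust with seawater at the top is compensated by replacing crust with mantle at the base: d (ρ_c − ρ_w) = a (ρ_m − ρ_c).
a = d (ρ_c − ρ_w)/(ρ_m − ρ_c) = 2.56 km × 1.77/0.58 = 7.81 km.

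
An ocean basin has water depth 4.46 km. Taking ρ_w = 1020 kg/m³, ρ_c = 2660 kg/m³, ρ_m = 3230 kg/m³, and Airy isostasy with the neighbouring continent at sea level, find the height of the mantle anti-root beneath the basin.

12.8 km

By Archimedes' principle applied to the lithosphere: replacing crust with seawater at the top is compensated by replacing crust with mantle at the base: d (ρ_c − ρ_w) = a (ρ_m − ρ_c).
a = d (ρ_c − ρ_w)/(ρ_m − ρ_c) = 4.46 km × 1640/570 = 12.8 km.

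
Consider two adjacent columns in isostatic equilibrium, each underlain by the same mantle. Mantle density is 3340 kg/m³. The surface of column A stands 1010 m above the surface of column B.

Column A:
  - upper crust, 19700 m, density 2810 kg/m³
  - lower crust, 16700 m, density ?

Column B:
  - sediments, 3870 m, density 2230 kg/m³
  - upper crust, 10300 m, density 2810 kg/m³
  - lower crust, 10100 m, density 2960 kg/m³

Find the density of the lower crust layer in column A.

2950 kg/m³

Take the compensation level at the base of the deeper column (depth z_c below the surface of column A) and equate Σ ρ_i t_i down to z_c; mantle fills any gap and the z_c terms cancel.
Column A: 19700×2810 + 16700×ρ + (z_c − 36400)×3340
Column B: 1010×0 + 3870×2230 + 10300×2810 + 10100×2960 + (z_c − 1010 − 24270)×3340
The z_c×3340 term appears on both sides and cancels. Collect the known terms of each column as K = Σ(ρt)_known − 3340 × (depth of known layers): K_A = 55357000 − 3340×36400 = −66219000; K_B = 67469100 − 3340×(1010 + 24270) = −16966100.
Balance: K_A + 16700×ρ = K_B, so ρ = (K_B − K_A)/16700 = 49252900/16700 = 2950 kg/m³.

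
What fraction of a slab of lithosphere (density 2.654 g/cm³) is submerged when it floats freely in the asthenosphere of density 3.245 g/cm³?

Submerged fraction = ρ_obj/ρ_fluid = 2.654/3.245 = 0.818.

0.818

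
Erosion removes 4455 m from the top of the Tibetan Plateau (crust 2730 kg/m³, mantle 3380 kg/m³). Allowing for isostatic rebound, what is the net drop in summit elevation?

857 m

Rebound u = e ρ_c/ρ_m = 4455 m × 2730/3380 = 3598 m.
Net surface drop = e − u = 4455 m − 3598 m = e (ρ_m − ρ_c)/ρ_m = 857 m.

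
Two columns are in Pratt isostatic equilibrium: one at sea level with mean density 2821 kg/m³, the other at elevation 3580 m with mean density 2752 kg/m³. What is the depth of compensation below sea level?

143000 m

ρ_ref D = ρ (D + h) → D (ρ_ref − ρ) = ρ h.
D = ρ h/(ρ_ref − ρ) = 2752 × 3580 m/(2821 − 2752) = 143000 m.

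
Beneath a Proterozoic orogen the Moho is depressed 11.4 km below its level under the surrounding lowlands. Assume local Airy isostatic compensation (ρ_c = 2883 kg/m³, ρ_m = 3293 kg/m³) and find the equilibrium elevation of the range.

By Archimedes' principle applied to the lithosphere: ρ_c h = (ρ_m − ρ_c) r.
h = r (ρ_m − ρ_c) / ρ_c = 11.4 km × (3293 − 2883) / 2883 = 1.62 km.

1.62 km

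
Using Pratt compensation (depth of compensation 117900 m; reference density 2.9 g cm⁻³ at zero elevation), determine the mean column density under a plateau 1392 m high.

Pratt balance: ρ_ref D = ρ (D + h).
ρ = ρ_ref D/(D + h) = 2.9 × 117900 m/(117900 m + 1392 m) = 2.87 g cm⁻³.

2.87 g cm⁻³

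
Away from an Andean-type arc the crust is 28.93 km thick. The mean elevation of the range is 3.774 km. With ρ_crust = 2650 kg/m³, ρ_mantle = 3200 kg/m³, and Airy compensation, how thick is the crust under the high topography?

50.9 km

Root depth r = h ρ_c / (ρ_m − ρ_c) = 3.774 km × 2650 / 550 = 18.18 km.
Total thickness = T + h + r = 28.93 km + 3.774 km + 18.18 km = 50.9 km.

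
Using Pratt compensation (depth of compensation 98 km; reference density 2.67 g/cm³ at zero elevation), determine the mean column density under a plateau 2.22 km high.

Pratt balance: ρ_ref D = ρ (D + h).
ρ = ρ_ref D/(D + h) = 2.67 × 98 km/(98 km + 2.22 km) = 2.61 g/cm³.

2.61 g/cm³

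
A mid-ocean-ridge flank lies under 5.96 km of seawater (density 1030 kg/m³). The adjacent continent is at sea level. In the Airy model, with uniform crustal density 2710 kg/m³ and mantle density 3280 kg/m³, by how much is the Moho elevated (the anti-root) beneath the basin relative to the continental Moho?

For local isostatic compensation: replacing crust with seawater at the top is compensated by replacing crust with mantle at the base: d (ρ_c − ρ_w) = a (ρ_m − ρ_c).
a = d (ρ_c − ρ_w)/(ρ_m − ρ_c) = 5.96 km × 1680/570 = 17.6 km.

17.6 km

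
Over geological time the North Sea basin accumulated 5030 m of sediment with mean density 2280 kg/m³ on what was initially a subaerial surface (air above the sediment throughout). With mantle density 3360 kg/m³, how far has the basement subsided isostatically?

Subaerial load: s = t ρ_sed / ρ_m = 5030 m × 2280/3360 = 3410 m.

3410 m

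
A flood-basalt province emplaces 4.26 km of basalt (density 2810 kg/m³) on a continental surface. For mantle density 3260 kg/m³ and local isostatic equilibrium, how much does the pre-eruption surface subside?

Subaerial loading: s = t ρ_load / ρ_m.
s = 4.26 km × 2810/3260 = 3.67 km.

3.67 km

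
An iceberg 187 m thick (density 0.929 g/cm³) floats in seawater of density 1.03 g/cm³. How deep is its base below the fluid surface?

Draft d = t ρ_obj/ρ_fluid = 187 m × 0.929/1.03 = 169 m.

169 m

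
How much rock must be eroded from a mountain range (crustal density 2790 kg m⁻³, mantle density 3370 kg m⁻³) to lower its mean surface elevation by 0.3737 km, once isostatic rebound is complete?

Net drop Δ = e − u = e − e ρ_c/ρ_m = e (ρ_m − ρ_c)/ρ_m.
e = Δ ρ_m/(ρ_m − ρ_c) = 0.3737 km × 3370/580 = 2.17 km.

2.17 km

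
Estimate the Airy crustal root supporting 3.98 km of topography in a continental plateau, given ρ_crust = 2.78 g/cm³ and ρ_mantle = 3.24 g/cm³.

24.1 km

Balancing pressure at the compensation depth: the weight of the topography is balanced by the buoyancy of the root, ρ_c h = (ρ_m − ρ_c) r.
r = h · ρ_c / (ρ_m − ρ_c) = 3.98 km × 2.78 / (3.24 − 2.78) = 24.1 km.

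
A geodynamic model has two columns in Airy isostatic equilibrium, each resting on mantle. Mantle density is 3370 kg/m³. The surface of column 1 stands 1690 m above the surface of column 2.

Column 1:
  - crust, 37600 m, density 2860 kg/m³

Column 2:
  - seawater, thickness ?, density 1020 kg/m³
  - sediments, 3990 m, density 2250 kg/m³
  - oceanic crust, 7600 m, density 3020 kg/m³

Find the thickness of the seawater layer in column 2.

2700 m

Take the compensation level at the base of the deeper column (depth z_c below the surface of column 1) and equate Σ ρ_i t_i down to z_c; mantle fills any gap and the z_c terms cancel.
Column 1: 37600×2860 + (z_c − 37600)×3370
Column 2: 1690×0 + x×1020 + 3990×2250 + 7600×3020 + (z_c − 1690 − 11590 − x)×3370
The z_c×3370 term appears on both sides and cancels. Collect the known terms of each column as K = Σ(ρt)_known − 3370 × (depth of known layers): K_1 = 107536000 − 3370×37600 = −19176000; K_2 = 31929500 − 3370×(1690 + 11590) = −12824100.
Balance: K_1 = K_2 − x×(3370 − 1020), so x = (K_2 − K_1)/(3370 − 1020) = 6351900/2350 = 2700 m.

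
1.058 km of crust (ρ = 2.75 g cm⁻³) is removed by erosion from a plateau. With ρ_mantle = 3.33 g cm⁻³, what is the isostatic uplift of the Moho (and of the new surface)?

Unloading: uplift u = e ρ_c/ρ_m = 1.058 km × 2.75/3.33 = 0.874 km.

0.874 km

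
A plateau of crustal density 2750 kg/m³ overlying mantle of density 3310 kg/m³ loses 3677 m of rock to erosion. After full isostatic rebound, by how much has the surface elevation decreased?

Rebound u = e ρ_c/ρ_m = 3677 m × 2750/3310 = 3055 m.
Net surface drop = e − u = 3677 m − 3055 m = e (ρ_m − ρ_c)/ρ_m = 622 m.

622 m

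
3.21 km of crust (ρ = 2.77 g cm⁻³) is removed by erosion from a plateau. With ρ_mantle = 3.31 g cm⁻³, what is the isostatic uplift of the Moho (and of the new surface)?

2.69 km

Unloading: uplift u = e ρ_c/ρ_m = 3.21 km × 2.77/3.31 = 2.69 km.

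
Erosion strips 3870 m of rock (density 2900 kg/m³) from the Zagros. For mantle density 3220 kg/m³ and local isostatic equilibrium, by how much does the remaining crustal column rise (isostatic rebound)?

Unloading: uplift u = e ρ_c/ρ_m = 3870 m × 2900/3220 = 3490 m.

3490 m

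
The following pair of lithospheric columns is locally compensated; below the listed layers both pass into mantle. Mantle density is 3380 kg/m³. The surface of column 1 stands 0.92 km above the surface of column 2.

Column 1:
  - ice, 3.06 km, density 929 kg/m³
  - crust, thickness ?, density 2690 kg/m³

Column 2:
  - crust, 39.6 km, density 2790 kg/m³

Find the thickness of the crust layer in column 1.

Take the compensation level at the base of the deeper column (depth z_c below the surface of column 1) and equate Σ ρ_i t_i down to z_c; mantle fills any gap and the z_c terms cancel.
Column 1: 3.06×929 + x×2690 + (z_c − 3.06 − x)×3380
Column 2: 0.92×0 + 39.6×2790 + (z_c − 0.92 − 39.6)×3380
The z_c×3380 term appears on both sides and cancels. Collect the known terms of each column as K = Σ(ρt)_known − 3380 × (depth of known layers): K_1 = 2842.74 − 3380×3.06 = −7500.06; K_2 = 110484 − 3380×(0.92 + 39.6) = −26473.6.
Balance: K_1 − x×(3380 − 2690) = K_2, so x = (K_1 − K_2)/(3380 − 2690) = 18973.5/690 = 27.5 km.

27.5 km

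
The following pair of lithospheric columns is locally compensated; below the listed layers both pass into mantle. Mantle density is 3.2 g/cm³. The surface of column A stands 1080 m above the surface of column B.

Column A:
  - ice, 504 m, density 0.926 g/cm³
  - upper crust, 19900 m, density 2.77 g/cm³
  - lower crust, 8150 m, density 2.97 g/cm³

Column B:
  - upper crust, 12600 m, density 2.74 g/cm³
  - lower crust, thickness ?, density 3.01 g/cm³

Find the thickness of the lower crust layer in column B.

Take the compensation level at the base of the deeper column (depth z_c below the surface of column A) and equate Σ ρ_i t_i down to z_c; mantle fills any gap and the z_c terms cancel.
Column A: 504×0.926 + 19900×2.77 + 8150×2.97 + (z_c − 28554)×3.2
Column B: 1080×0 + 12600×2.74 + x×3.01 + (z_c − 1080 − 12600 − x)×3.2
The z_c×3.2 term appears on both sides and cancels. Collect the known terms of each column as K = Σ(ρt)_known − 3.2 × (depth of known layers): K_A = 79795.204 − 3.2×28554 = −11577.596; K_B = 34524 − 3.2×(1080 + 12600) = −9252.
Balance: K_A = K_B − x×(3.2 − 3.01), so x = (K_B − K_A)/(3.2 − 3.01) = 2325.6/0.19 = 12200 m.

12200 m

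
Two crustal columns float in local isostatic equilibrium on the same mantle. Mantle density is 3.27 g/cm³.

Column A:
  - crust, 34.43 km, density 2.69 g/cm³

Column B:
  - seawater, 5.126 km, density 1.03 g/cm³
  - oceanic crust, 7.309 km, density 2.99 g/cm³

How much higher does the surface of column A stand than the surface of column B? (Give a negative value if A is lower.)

1.97 km

For any compensation level in the mantle, the mantle terms cancel and isostasy reduces to e = (Σt_A − Σt_B) − (Σ(ρt)_A − Σ(ρt)_B) / ρ_m.
Σt_A = 34.43 km; Σt_B = 12.435 km; Σ(ρt)_A = 92.6167; Σ(ρt)_B = 27.13369 (in km·g/cm³).
e = (34.43 − 12.435) − (92.6167 − 27.13369) / 3.27 = 1.97 km.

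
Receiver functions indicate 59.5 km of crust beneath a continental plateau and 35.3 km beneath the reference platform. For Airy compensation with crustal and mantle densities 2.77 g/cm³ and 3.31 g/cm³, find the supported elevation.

Excess crust Δ = 59.5 km − 35.3 km = 24.2 km, split between elevation h and root r with h + r = Δ.
Airy balance ρ_c h = (ρ_m − ρ_c) r gives r = h ρ_c/(ρ_m − ρ_c), so h (1 + ρ_c/(ρ_m − ρ_c)) = Δ, i.e. h = Δ (ρ_m − ρ_c)/ρ_m.
h = 24.2 km × 0.54/3.31 = 3.95 km.

3.95 km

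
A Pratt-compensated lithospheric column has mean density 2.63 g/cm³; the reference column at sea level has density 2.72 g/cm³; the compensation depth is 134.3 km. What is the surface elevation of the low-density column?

4.6 km

ρ_ref D = ρ (D + h) → h = D (ρ_ref − ρ)/ρ.
h = 134.3 km × (2.72 − 2.63)/2.63 = 4.6 km.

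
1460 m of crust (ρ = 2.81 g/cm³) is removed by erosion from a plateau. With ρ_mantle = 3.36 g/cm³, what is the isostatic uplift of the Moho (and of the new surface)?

Unloading: uplift u = e ρ_c/ρ_m = 1460 m × 2.81/3.36 = 1220 m.

1220 m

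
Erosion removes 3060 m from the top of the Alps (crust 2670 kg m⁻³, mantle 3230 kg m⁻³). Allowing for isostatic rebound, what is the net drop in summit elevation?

Rebound u = e ρ_c/ρ_m = 3060 m × 2670/3230 = 2529 m.
Net surface drop = e − u = 3060 m − 2529 m = e (ρ_m − ρ_c)/ρ_m = 531 m.

531 m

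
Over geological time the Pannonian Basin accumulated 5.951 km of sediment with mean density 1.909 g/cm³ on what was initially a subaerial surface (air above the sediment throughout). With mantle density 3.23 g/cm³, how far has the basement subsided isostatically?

Subaerial load: s = t ρ_sed / ρ_m = 5.951 km × 1.909/3.23 = 3.52 km.

3.52 km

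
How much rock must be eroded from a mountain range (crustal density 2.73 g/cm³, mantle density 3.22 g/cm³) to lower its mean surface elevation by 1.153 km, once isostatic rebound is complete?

7.58 km

Net drop Δ = e − u = e − e ρ_c/ρ_m = e (ρ_m − ρ_c)/ρ_m.
e = Δ ρ_m/(ρ_m − ρ_c) = 1.153 km × 3.22/0.49 = 7.58 km.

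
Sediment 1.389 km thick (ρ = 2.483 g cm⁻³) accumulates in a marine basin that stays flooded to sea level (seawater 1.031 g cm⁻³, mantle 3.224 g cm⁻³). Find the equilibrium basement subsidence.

Submarine loading: the sediment displaces seawater, and the subsidence is in turn flooded, so s (ρ_m − ρ_w) = t (ρ_sed − ρ_w).
s = 1.389 km × (2.483 − 1.031) / (3.224 − 1.031) = 0.92 km.

0.92 km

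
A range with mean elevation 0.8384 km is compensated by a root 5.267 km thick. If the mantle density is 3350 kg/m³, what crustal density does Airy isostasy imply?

2890 kg/m³

ρ_c h = (ρ_m − ρ_c) r → ρ_c (h + r) = ρ_m r → ρ_c = ρ_m r / (h + r).
ρ_c = 3350 × 5.267 km / (0.8384 km + 5.267 km) = 2890 kg/m³.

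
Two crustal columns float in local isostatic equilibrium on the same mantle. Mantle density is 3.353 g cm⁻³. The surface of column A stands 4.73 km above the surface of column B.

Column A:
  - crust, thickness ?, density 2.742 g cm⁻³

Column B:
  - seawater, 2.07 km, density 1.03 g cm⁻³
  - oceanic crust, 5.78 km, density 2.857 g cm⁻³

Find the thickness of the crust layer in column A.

38.5 km

Take the compensation level at the base of the deeper column (depth z_c below the surface of column A) and equate Σ ρ_i t_i down to z_c; mantle fills any gap and the z_c terms cancel.
Column A: x×2.742 + (z_c − 0 − x)×3.353
Column B: 4.73×0 + 2.07×1.03 + 5.78×2.857 + (z_c − 4.73 − 7.85)×3.353
The z_c×3.353 term appears on both sides and cancels. Collect the known terms of each column as K = Σ(ρt)_known − 3.353 × (depth of known layers): K_A = 0 − 3.353×0 = 0; K_B = 18.64556 − 3.353×(4.73 + 7.85) = −23.53518.
Balance: K_A − x×(3.353 − 2.742) = K_B, so x = (K_A − K_B)/(3.353 − 2.742) = 23.5352/0.611 = 38.5 km.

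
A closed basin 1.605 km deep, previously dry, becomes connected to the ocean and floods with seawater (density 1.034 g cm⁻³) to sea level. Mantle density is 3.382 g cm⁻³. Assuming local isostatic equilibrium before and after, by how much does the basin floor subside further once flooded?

0.707 km

After flooding the water column is d + s deep. Its weight must equal the weight of mantle displaced by the extra subsidence s: (d + s) ρ_w = s ρ_m.
s = d ρ_w / (ρ_m − ρ_w) = 1.605 km × 1.034/(3.382 − 1.034) = 0.707 km.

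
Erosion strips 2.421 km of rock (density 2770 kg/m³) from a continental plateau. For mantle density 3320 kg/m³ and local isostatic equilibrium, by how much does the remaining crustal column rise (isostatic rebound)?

Unloading: uplift u = e ρ_c/ρ_m = 2.421 km × 2770/3320 = 2.02 km.

2.02 km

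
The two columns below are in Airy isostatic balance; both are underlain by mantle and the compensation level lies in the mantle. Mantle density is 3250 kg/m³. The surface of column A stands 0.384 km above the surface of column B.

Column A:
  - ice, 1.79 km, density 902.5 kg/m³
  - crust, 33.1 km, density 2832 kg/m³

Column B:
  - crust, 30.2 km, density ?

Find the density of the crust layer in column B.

2690 kg/m³

Take the compensation level at the base of the deeper column (depth z_c below the surface of column A) and equate Σ ρ_i t_i down to z_c; mantle fills any gap and the z_c terms cancel.
Column A: 1.79×902.5 + 33.1×2832 + (z_c − 34.89)×3250
Column B: 0.384×0 + 30.2×ρ + (z_c − 0.384 − 30.2)×3250
The z_c×3250 term appears on both sides and cancels. Collect the known terms of each column as K = Σ(ρt)_known − 3250 × (depth of known layers): K_A = 95354.675 − 3250×34.89 = −18037.825; K_B = 0 − 3250×(0.384 + 30.2) = −99398.
Balance: K_A = K_B + 30.2×ρ, so ρ = (K_A − K_B)/30.2 = 81360.2/30.2 = 2690 kg/m³.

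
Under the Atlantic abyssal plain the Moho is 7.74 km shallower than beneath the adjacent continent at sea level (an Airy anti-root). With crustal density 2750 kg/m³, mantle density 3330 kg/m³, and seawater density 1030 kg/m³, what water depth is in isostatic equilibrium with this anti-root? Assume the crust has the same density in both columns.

2.61 km

Replacing a thickness d of crust by seawater at the top must be balanced by replacing crust with mantle at the base: d (ρ_c − ρ_w) = a (ρ_m − ρ_c).
d = a (ρ_m − ρ_c)/(ρ_c − ρ_w) = 7.74 km × 580/1720 = 2.61 km.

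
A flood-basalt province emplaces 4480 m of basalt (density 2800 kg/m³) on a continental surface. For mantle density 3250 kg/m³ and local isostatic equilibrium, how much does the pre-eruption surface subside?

Subaerial loading: s = t ρ_load / ρ_m.
s = 4480 m × 2800/3250 = 3860 m.

3860 m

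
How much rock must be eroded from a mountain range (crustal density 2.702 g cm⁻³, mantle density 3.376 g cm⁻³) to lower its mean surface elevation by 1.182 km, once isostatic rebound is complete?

Net drop Δ = e − u = e − e ρ_c/ρ_m = e (ρ_m − ρ_c)/ρ_m.
e = Δ ρ_m/(ρ_m − ρ_c) = 1.182 km × 3.376/0.674 = 5.92 km.

5.92 km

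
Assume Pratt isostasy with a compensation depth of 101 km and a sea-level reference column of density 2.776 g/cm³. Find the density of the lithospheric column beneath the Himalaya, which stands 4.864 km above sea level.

Pratt balance: ρ_ref D = ρ (D + h).
ρ = ρ_ref D/(D + h) = 2.776 × 101 km/(101 km + 4.864 km) = 2.65 g/cm³.

2.65 g/cm³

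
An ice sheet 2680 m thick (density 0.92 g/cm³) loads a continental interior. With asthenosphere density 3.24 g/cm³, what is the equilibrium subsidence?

761 m

Equating mass per unit area of the two columns: the ice load ρ_ice t is balanced by mantle displaced below, ρ_m s.
s = t ρ_ice / ρ_m = 2680 m × 0.92/3.24 = 761 m.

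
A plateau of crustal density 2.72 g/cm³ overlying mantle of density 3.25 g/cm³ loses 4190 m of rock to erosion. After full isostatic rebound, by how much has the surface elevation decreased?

Rebound u = e ρ_c/ρ_m = 4190 m × 2.72/3.25 = 3507 m.
Net surface drop = e − u = 4190 m − 3507 m = e (ρ_m − ρ_c)/ρ_m = 683 m.

683 m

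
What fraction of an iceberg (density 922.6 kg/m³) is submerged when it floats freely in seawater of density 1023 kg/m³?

0.902

Submerged fraction = ρ_obj/ρ_fluid = 922.6/1023 = 0.902.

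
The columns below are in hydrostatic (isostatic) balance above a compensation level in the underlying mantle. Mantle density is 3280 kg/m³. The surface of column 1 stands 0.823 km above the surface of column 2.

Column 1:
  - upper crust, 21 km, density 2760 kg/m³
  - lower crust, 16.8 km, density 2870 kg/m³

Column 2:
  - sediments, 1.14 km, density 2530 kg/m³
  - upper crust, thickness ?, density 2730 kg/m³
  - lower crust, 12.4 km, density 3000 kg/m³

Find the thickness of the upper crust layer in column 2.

Take the compensation level at the base of the deeper column (depth z_c below the surface of column 1) and equate Σ ρ_i t_i down to z_c; mantle fills any gap and the z_c terms cancel.
Column 1: 21×2760 + 16.8×2870 + (z_c − 37.8)×3280
Column 2: 0.823×0 + 1.14×2530 + x×2730 + 12.4×3000 + (z_c − 0.823 − 13.54 − x)×3280
The z_c×3280 term appears on both sides and cancels. Collect the known terms of each column as K = Σ(ρt)_known − 3280 × (depth of known layers): K_1 = 106176 − 3280×37.8 = −17808; K_2 = 40084.2 − 3280×(0.823 + 13.54) = −7026.44.
Balance: K_1 = K_2 − x×(3280 − 2730), so x = (K_2 − K_1)/(3280 − 2730) = 10781.6/550 = 19.6 km.

19.6 km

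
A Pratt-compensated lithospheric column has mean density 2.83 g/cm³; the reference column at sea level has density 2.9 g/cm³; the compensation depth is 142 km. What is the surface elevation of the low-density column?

ρ_ref D = ρ (D + h) → h = D (ρ_ref − ρ)/ρ.
h = 142 km × (2.9 − 2.83)/2.83 = 3.51 km.

3.51 km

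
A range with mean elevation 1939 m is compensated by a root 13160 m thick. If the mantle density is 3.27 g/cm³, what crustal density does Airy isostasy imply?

ρ_c h = (ρ_m − ρ_c) r → ρ_c (h + r) = ρ_m r → ρ_c = ρ_m r / (h + r).
ρ_c = 3.27 × 13160 m / (1939 m + 13160 m) = 2.85 g/cm³.

2.85 g/cm³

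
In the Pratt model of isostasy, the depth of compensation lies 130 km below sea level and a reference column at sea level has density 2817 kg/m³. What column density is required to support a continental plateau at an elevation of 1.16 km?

2790 kg/m³

Pratt balance: ρ_ref D = ρ (D + h).
ρ = ρ_ref D/(D + h) = 2817 × 130 km/(130 km + 1.16 km) = 2790 kg/m³.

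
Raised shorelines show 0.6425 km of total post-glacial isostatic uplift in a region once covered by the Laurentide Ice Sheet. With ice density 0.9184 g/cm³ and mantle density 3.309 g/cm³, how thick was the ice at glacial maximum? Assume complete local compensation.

u = t ρ_ice/ρ_m → t = u ρ_m/ρ_ice = 0.6425 km × 3.309/0.9184 = 2.31 km.

2.31 km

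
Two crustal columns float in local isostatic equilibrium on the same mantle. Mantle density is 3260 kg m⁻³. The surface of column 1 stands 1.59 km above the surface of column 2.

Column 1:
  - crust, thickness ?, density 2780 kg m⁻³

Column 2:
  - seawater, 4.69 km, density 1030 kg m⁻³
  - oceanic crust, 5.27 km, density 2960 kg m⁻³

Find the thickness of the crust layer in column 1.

Take the compensation level at the base of the deeper column (depth z_c below the surface of column 1) and equate Σ ρ_i t_i down to z_c; mantle fills any gap and the z_c terms cancel.
Column 1: x×2780 + (z_c − 0 − x)×3260
Column 2: 1.59×0 + 4.69×1030 + 5.27×2960 + (z_c − 1.59 − 9.96)×3260
The z_c×3260 term appears on both sides and cancels. Collect the known terms of each column as K = Σ(ρt)_known − 3260 × (depth of known layers): K_1 = 0 − 3260×0 = 0; K_2 = 20429.9 − 3260×(1.59 + 9.96) = −17223.1.
Balance: K_1 − x×(3260 − 2780) = K_2, so x = (K_1 − K_2)/(3260 − 2780) = 17223.1/480 = 35.9 km.

35.9 km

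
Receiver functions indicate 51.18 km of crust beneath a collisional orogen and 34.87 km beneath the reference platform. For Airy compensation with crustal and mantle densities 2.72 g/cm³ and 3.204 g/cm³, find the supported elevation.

Excess crust Δ = 51.18 km − 34.87 km = 16.31 km, split between elevation h and root r with h + r = Δ.
Airy balance ρ_c h = (ρ_m − ρ_c) r gives r = h ρ_c/(ρ_m − ρ_c), so h (1 + ρ_c/(ρ_m − ρ_c)) = Δ, i.e. h = Δ (ρ_m − ρ_c)/ρ_m.
h = 16.31 km × 0.484/3.204 = 2.46 km.

2.46 km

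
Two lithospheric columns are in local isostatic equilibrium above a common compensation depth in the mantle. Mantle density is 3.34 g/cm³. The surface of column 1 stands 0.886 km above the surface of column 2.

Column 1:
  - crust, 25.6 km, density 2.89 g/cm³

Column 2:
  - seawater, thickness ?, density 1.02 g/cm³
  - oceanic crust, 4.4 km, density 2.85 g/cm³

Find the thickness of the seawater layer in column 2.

Take the compensation level at the base of the deeper column (depth z_c below the surface of column 1) and equate Σ ρ_i t_i down to z_c; mantle fills any gap and the z_c terms cancel.
Column 1: 25.6×2.89 + (z_c − 25.6)×3.34
Column 2: 0.886×0 + x×1.02 + 4.4×2.85 + (z_c − 0.886 − 4.4 − x)×3.34
The z_c×3.34 term appears on both sides and cancels. Collect the known terms of each column as K = Σ(ρt)_known − 3.34 × (depth of known layers): K_1 = 73.984 − 3.34×25.6 = −11.52; K_2 = 12.54 − 3.34×(0.886 + 4.4) = −5.11524.
Balance: K_1 = K_2 − x×(3.34 − 1.02), so x = (K_2 − K_1)/(3.34 − 1.02) = 6.40476/2.32 = 2.76 km.

2.76 km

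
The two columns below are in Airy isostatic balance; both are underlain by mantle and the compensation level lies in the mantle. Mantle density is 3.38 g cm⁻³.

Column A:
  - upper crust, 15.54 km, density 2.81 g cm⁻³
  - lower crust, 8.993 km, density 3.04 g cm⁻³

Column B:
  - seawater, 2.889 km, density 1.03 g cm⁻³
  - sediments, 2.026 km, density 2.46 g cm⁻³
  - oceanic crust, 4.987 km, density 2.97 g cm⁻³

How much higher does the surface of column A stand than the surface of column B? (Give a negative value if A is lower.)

0.36 km

For any compensation level in the mantle, the mantle terms cancel and isostasy reduces to e = (Σt_A − Σt_B) − (Σ(ρt)_A − Σ(ρt)_B) / ρ_m.
Σt_A = 24.533 km; Σt_B = 9.902 km; Σ(ρt)_A = 71.00612; Σ(ρt)_B = 22.77102 (in km·g cm⁻³).
e = (24.533 − 9.902) − (71.00612 − 22.77102) / 3.38 = 0.36 km.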